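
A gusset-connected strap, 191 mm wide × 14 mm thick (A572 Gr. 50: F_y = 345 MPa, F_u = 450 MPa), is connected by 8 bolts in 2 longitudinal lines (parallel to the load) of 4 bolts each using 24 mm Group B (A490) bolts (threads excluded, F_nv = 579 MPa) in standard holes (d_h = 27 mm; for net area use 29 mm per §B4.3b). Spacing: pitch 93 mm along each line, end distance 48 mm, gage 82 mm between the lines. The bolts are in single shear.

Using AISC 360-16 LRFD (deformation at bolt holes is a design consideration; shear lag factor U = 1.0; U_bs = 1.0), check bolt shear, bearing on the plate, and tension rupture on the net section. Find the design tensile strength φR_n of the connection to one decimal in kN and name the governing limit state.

628.4 kN (net-section rupture governs)

Bolt shear: A_b = π(24)²/4 = 452.39 mm². φR_n = 0.75 × 579 × 452.39 × 8 × 1 = 1571.6 kN.
Bearing (14 mm plate, F_u = 450 MPa): end bolts L_c = 48 − 27/2 = 34.5, R_n = min(1.2×34.5×14×450, 2.4×24×14×450) = 260.82 kN/bolt; interior L_c = 93 − 27 = 66, R_n = 362.88 kN/bolt. φR_n = 0.75 × (2×260.82 + 6×362.88) = 2024.2 kN.
Tension rupture (net): A_n = (191 − 2×29)×14 = 1862 mm² (U = 1.0, A_e = A_n). φR_n = 0.75 × 450 × 1862 = 628.4 kN.
Governing: min(1571.6, 2024.2, 628.4) = 628.4 kN → net-section rupture.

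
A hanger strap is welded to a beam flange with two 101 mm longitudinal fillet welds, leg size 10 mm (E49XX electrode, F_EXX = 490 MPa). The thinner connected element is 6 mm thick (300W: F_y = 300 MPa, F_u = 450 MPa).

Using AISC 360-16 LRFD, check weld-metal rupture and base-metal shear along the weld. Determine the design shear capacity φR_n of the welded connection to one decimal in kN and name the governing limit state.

218.2 kN (base-metal shear governs)

Weld metal: throat = 0.707×10 = 7.07 mm, L = 2×101 = 202 mm. φR_n = 0.75 × 0.6 × 490 × 7.07 × 202 = 314.9 kN.
Base metal shear (6 mm plate): yield φR_n = 1.0×0.6×300×6×202 = 218.2 kN; rupture φR_n = 0.75×0.6×450×6×202 = 245.4 kN; take 218.2 kN (yield).
Governing: min(314.9, 218.2) = 218.2 kN → base-metal shear.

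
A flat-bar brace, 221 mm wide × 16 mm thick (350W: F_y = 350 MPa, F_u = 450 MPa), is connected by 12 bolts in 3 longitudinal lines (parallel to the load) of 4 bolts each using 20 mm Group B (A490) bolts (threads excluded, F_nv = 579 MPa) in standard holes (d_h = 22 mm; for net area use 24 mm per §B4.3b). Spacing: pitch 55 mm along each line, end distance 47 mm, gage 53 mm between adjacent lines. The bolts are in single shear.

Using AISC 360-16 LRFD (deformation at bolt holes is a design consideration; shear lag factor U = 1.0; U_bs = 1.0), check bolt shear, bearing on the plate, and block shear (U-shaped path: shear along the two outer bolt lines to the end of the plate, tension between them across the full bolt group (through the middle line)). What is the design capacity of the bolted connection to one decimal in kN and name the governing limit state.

Bolt shear: A_b = π(20)²/4 = 314.16 mm². φR_n = 0.75 × 579 × 314.16 × 12 × 1 = 1637.1 kN.
Bearing (16 mm plate, F_u = 450 MPa): end bolts L_c = 47 − 22/2 = 36, R_n = min(1.2×36×16×450, 2.4×20×16×450) = 311.04 kN/bolt; interior L_c = 55 − 22 = 33, R_n = 285.12 kN/bolt. φR_n = 0.75 × (3×311.04 + 9×285.12) = 2624.4 kN.
Block shear: shear path 2×[47+3×55] = 2×212 mm, A_gv = 6784, A_nv = 2×(212 − 3.5×24)×16 = 4096 mm²; tension across gage: (106 − 2×24)×16 = 928 mm². R_n = min(0.6×450×4096, 0.6×350×6784) + 1.0×450×928 = min(1105.9, 1424.6) + 417.6 = 1523.5 kN. φR_n = 0.75 × 1523.5 = 1142.6 kN.
Governing: min(1637.1, 2624.4, 1142.6) = 1142.6 kN → block shear.

1142.6 kN (block shear governs)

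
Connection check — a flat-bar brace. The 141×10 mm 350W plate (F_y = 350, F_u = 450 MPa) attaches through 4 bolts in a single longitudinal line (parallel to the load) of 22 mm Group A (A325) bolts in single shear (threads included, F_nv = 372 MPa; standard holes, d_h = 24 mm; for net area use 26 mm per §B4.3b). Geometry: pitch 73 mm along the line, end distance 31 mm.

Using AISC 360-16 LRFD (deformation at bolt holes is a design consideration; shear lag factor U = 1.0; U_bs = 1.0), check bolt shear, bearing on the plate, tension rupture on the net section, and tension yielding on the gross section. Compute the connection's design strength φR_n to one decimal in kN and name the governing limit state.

Bolt shear: A_b = π(22)²/4 = 380.13 mm². φR_n = 0.75 × 372 × 380.13 × 4 × 1 = 424.2 kN.
Bearing (10 mm plate, F_u = 450 MPa): end bolts L_c = 31 − 24/2 = 19, R_n = min(1.2×19×10×450, 2.4×22×10×450) = 102.6 kN/bolt; interior L_c = 73 − 24 = 49, R_n = 237.6 kN/bolt. φR_n = 0.75 × (1×102.6 + 3×237.6) = 611.6 kN.
Tension rupture (net): A_n = (141 − 1×26)×10 = 1150 mm² (U = 1.0, A_e = A_n). φR_n = 0.75 × 450 × 1150 = 388.1 kN.
Tension yield (gross): A_g = 141×10 = 1410 mm². φR_n = 0.90 × 350 × 1410 = 444.2 kN.
Governing: min(424.2, 611.6, 388.1, 444.2) = 388.1 kN → net-section rupture.

388.1 kN (net-section rupture governs)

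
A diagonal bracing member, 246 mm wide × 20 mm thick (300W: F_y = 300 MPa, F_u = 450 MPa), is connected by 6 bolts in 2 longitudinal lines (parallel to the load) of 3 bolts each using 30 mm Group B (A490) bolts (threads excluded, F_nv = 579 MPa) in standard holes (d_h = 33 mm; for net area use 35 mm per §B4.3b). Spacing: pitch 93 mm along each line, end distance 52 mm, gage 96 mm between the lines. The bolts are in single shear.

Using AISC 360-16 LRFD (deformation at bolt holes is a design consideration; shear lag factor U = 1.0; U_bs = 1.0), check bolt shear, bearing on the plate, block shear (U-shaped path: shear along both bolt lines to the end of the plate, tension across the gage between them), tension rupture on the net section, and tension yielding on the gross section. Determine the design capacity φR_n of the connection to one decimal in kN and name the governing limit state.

1188.0 kN (net-section rupture governs)

Bolt shear: A_b = π(30)²/4 = 706.86 mm². φR_n = 0.75 × 579 × 706.86 × 6 × 1 = 1841.7 kN.
Bearing (20 mm plate, F_u = 450 MPa): end bolts L_c = 52 − 33/2 = 35.5, R_n = min(1.2×35.5×20×450, 2.4×30×20×450) = 383.4 kN/bolt; interior L_c = 93 − 33 = 60, R_n = 648 kN/bolt. φR_n = 0.75 × (2×383.4 + 4×648) = 2519.1 kN.
Block shear: shear path 2×[52+2×93] = 2×238 mm, A_gv = 9520, A_nv = 2×(238 − 2.5×35)×20 = 6020 mm²; tension across gage: (96 − 1×35)×20 = 1220 mm². R_n = min(0.6×450×6020, 0.6×300×9520) + 1.0×450×1220 = min(1625.4, 1713.6) + 549 = 2174.4 kN. φR_n = 0.75 × 2174.4 = 1630.8 kN.
Tension rupture (net): A_n = (246 − 2×35)×20 = 3520 mm² (U = 1.0, A_e = A_n). φR_n = 0.75 × 450 × 3520 = 1188.0 kN.
Tension yield (gross): A_g = 246×20 = 4920 mm². φR_n = 0.90 × 300 × 4920 = 1328.4 kN.
Governing: min(1841.7, 2519.1, 1630.8, 1188.0, 1328.4) = 1188.0 kN → net-section rupture.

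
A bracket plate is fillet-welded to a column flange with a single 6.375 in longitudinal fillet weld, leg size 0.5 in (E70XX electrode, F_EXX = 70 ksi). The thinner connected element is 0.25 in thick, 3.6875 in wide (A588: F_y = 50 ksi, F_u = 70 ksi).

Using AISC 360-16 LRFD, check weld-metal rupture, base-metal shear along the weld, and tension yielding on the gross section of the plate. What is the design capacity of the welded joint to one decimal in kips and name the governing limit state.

Weld metal: throat = 0.707×0.5 = 0.3535 in, L = 6.375 in. φR_n = 0.75 × 0.6 × 70 × 0.3535 × 6.375 = 71.0 kips.
Base metal shear (0.25 in plate): yield φR_n = 1.0×0.6×50×0.25×6.375 = 47.8 kips; rupture φR_n = 0.75×0.6×70×0.25×6.375 = 50.2 kips; take 47.8 kips (yield).
Tension yield (gross): A_g = 3.6875×0.25 = 0.92188 in². φR_n = 0.90 × 50 × 0.92188 = 41.5 kips.
Governing: min(71.0, 47.8, 41.5) = 41.5 kips → gross-section yield.

41.5 kips (gross-section yield governs)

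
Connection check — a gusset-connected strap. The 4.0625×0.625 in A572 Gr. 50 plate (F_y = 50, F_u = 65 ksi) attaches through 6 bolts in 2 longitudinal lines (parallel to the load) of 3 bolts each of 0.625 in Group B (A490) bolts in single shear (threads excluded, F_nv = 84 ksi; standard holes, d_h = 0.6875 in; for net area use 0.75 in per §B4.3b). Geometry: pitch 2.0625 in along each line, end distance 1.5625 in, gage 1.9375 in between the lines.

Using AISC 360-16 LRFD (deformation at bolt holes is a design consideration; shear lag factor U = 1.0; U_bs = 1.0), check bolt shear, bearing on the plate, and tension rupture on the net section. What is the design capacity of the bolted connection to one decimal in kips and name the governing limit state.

78.1 kips (net-section rupture governs)

Bolt shear: A_b = π(0.625)²/4 = 0.3068 in². φR_n = 0.75 × 84 × 0.3068 × 6 × 1 = 116.0 kips.
Bearing (0.625 in plate, F_u = 65 ksi): end bolts L_c = 1.5625 − 0.6875/2 = 1.21875, R_n = min(1.2×1.21875×0.625×65, 2.4×0.625×0.625×65) = 59.414 kips/bolt; interior L_c = 2.0625 − 0.6875 = 1.375, R_n = 60.938 kips/bolt. φR_n = 0.75 × (2×59.414 + 4×60.938) = 271.9 kips.
Tension rupture (net): A_n = (4.0625 − 2×0.75)×0.625 = 1.6016 in² (U = 1.0, A_e = A_n). φR_n = 0.75 × 65 × 1.6016 = 78.1 kips.
Governing: min(116.0, 271.9, 78.1) = 78.1 kips → net-section rupture.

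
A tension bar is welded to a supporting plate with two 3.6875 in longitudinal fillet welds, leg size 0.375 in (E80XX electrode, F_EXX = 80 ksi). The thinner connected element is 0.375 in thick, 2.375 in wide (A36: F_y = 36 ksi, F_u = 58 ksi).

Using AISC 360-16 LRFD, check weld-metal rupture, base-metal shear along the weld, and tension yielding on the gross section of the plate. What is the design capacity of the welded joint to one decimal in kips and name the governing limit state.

Weld metal: throat = 0.707×0.375 = 0.26513 in, L = 2×3.6875 = 7.375 in. φR_n = 0.75 × 0.6 × 80 × 0.26513 × 7.375 = 70.4 kips.
Base metal shear (0.375 in plate): yield φR_n = 1.0×0.6×36×0.375×7.375 = 59.7 kips; rupture φR_n = 0.75×0.6×58×0.375×7.375 = 72.2 kips; take 59.7 kips (yield).
Tension yield (gross): A_g = 2.375×0.375 = 0.89063 in². φR_n = 0.90 × 36 × 0.89063 = 28.9 kips.
Governing: min(70.4, 59.7, 28.9) = 28.9 kips → gross-section yield.

28.9 kips (gross-section yield governs)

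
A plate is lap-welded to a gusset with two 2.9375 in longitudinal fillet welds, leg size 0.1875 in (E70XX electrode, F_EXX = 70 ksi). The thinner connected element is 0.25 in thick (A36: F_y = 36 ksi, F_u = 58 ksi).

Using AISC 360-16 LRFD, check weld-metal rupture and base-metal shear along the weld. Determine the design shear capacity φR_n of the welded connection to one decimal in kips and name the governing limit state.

Weld metal: throat = 0.707×0.1875 = 0.13256 in, L = 2×2.9375 = 5.875 in. φR_n = 0.75 × 0.6 × 70 × 0.13256 × 5.875 = 24.5 kips.
Base metal shear (0.25 in plate): yield φR_n = 1.0×0.6×36×0.25×5.875 = 31.7 kips; rupture φR_n = 0.75×0.6×58×0.25×5.875 = 38.3 kips; take 31.7 kips (yield).
Governing: min(24.5, 31.7) = 24.5 kips → weld metal.

24.5 kips (weld metal governs)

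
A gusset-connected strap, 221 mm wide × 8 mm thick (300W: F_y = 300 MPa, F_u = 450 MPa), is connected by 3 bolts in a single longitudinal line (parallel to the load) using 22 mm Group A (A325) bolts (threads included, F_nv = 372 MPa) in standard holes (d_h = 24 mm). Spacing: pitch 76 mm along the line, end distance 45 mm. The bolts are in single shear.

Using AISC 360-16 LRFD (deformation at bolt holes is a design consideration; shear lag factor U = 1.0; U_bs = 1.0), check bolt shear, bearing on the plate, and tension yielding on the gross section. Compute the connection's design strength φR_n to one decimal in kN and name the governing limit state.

318.2 kN (bolt shear governs)

Bolt shear: A_b = π(22)²/4 = 380.13 mm². φR_n = 0.75 × 372 × 380.13 × 3 × 1 = 318.2 kN.
Bearing (8 mm plate, F_u = 450 MPa): end bolts L_c = 45 − 24/2 = 33, R_n = min(1.2×33×8×450, 2.4×22×8×450) = 142.56 kN/bolt; interior L_c = 76 − 24 = 52, R_n = 190.08 kN/bolt. φR_n = 0.75 × (1×142.56 + 2×190.08) = 392.0 kN.
Tension yield (gross): A_g = 221×8 = 1768 mm². φR_n = 0.90 × 300 × 1768 = 477.4 kN.
Governing: min(318.2, 392.0, 477.4) = 318.2 kN → bolt shear.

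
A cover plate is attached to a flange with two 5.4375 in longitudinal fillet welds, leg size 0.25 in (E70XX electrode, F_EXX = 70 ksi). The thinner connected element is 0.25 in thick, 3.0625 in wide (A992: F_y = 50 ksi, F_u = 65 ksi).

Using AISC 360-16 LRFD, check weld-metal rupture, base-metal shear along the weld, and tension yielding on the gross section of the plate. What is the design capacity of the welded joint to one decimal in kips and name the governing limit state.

Weld metal: throat = 0.707×0.25 = 0.17675 in, L = 2×5.4375 = 10.875 in. φR_n = 0.75 × 0.6 × 70 × 0.17675 × 10.875 = 60.5 kips.
Base metal shear (0.25 in plate): yield φR_n = 1.0×0.6×50×0.25×10.875 = 81.6 kips; rupture φR_n = 0.75×0.6×65×0.25×10.875 = 79.5 kips; take 79.5 kips (rupture).
Tension yield (gross): A_g = 3.0625×0.25 = 0.76563 in². φR_n = 0.90 × 50 × 0.76563 = 34.5 kips.
Governing: min(60.5, 79.5, 34.5) = 34.5 kips → gross-section yield.

34.5 kips (gross-section yield governs)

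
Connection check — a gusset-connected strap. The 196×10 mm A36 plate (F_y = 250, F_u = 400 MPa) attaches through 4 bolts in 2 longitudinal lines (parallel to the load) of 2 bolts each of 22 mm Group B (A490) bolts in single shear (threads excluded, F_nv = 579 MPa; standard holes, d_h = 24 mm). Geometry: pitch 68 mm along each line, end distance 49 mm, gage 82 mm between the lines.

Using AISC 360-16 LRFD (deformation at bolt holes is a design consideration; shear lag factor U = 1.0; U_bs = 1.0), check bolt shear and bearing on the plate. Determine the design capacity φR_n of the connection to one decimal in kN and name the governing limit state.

583.2 kN (bearing governs)

Bolt shear: A_b = π(22)²/4 = 380.13 mm². φR_n = 0.75 × 579 × 380.13 × 4 × 1 = 660.3 kN.
Bearing (10 mm plate, F_u = 400 MPa): end bolts L_c = 49 − 24/2 = 37, R_n = min(1.2×37×10×400, 2.4×22×10×400) = 177.6 kN/bolt; interior L_c = 68 − 24 = 44, R_n = 211.2 kN/bolt. φR_n = 0.75 × (2×177.6 + 2×211.2) = 583.2 kN.
Governing: min(660.3, 583.2) = 583.2 kN → bearing.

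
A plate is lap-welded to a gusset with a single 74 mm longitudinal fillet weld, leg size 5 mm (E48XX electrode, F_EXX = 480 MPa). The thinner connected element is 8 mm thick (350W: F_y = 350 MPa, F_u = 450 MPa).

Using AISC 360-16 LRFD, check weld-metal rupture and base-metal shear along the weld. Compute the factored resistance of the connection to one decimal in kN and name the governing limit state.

56.5 kN (weld metal governs)

Weld metal: throat = 0.707×5 = 3.535 mm, L = 74 mm. φR_n = 0.75 × 0.6 × 480 × 3.535 × 74 = 56.5 kN.
Base metal shear (8 mm plate): yield φR_n = 1.0×0.6×350×8×74 = 124.3 kN; rupture φR_n = 0.75×0.6×450×8×74 = 119.9 kN; take 119.9 kN (rupture).
Governing: min(56.5, 119.9) = 56.5 kN → weld metal.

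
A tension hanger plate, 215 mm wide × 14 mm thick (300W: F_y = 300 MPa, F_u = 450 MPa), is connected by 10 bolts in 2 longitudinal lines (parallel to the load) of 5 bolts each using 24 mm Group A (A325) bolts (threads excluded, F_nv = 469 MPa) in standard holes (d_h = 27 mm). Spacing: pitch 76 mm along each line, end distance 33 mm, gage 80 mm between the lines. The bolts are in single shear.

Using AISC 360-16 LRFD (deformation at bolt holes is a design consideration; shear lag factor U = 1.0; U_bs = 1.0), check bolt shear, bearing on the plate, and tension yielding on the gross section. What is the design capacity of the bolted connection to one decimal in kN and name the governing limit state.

Bolt shear: A_b = π(24)²/4 = 452.39 mm². φR_n = 0.75 × 469 × 452.39 × 10 × 1 = 1591.3 kN.
Bearing (14 mm plate, F_u = 450 MPa): end bolts L_c = 33 − 27/2 = 19.5, R_n = min(1.2×19.5×14×450, 2.4×24×14×450) = 147.42 kN/bolt; interior L_c = 76 − 27 = 49, R_n = 362.88 kN/bolt. φR_n = 0.75 × (2×147.42 + 8×362.88) = 2398.4 kN.
Tension yield (gross): A_g = 215×14 = 3010 mm². φR_n = 0.90 × 300 × 3010 = 812.7 kN.
Governing: min(1591.3, 2398.4, 812.7) = 812.7 kN → gross-section yield.

812.7 kN (gross-section yield governs)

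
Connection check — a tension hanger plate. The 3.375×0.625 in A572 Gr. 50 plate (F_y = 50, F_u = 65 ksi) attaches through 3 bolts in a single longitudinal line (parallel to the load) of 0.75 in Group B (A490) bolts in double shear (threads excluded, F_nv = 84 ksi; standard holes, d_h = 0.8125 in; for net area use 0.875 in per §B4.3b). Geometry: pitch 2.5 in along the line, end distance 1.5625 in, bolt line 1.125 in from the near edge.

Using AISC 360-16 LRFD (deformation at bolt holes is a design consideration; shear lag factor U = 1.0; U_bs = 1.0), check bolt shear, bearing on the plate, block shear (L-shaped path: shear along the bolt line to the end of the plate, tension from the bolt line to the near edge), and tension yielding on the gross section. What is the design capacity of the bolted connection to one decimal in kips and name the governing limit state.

Bolt shear: A_b = π(0.75)²/4 = 0.44179 in². φR_n = 0.75 × 84 × 0.44179 × 3 × 2 = 167.0 kips.
Bearing (0.625 in plate, F_u = 65 ksi): end bolts L_c = 1.5625 − 0.8125/2 = 1.15625, R_n = min(1.2×1.15625×0.625×65, 2.4×0.75×0.625×65) = 56.367 kips/bolt; interior L_c = 2.5 − 0.8125 = 1.6875, R_n = 73.125 kips/bolt. φR_n = 0.75 × (1×56.367 + 2×73.125) = 152.0 kips.
Block shear: shear path 1×[1.5625+2×2.5] = 1×6.5625 in, A_gv = 4.1016, A_nv = 1×(6.5625 − 2.5×0.875)×0.625 = 2.7344 in²; tension to near edge: (1.125 − 0.5×0.875)×0.625 = 0.42969 in². R_n = min(0.6×65×2.7344, 0.6×50×4.1016) + 1.0×65×0.42969 = min(106.64, 123.05) + 27.93 = 134.57 kips. φR_n = 0.75 × 134.57 = 100.9 kips.
Tension yield (gross): A_g = 3.375×0.625 = 2.1094 in². φR_n = 0.90 × 50 × 2.1094 = 94.9 kips.
Governing: min(167.0, 152.0, 100.9, 94.9) = 94.9 kips → gross-section yield.

94.9 kips (gross-section yield governs)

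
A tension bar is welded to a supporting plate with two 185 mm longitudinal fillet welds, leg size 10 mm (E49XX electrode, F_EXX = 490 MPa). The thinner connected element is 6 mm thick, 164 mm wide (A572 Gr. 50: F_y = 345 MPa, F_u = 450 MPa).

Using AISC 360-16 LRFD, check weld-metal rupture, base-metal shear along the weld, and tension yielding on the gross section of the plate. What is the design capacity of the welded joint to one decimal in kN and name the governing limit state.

305.5 kN (gross-section yield governs)

Weld metal: throat = 0.707×10 = 7.07 mm, L = 2×185 = 370 mm. φR_n = 0.75 × 0.6 × 490 × 7.07 × 370 = 576.8 kN.
Base metal shear (6 mm plate): yield φR_n = 1.0×0.6×345×6×370 = 459.5 kN; rupture φR_n = 0.75×0.6×450×6×370 = 449.6 kN; take 449.6 kN (rupture).
Tension yield (gross): A_g = 164×6 = 984 mm². φR_n = 0.90 × 345 × 984 = 305.5 kN.
Governing: min(576.8, 449.6, 305.5) = 305.5 kN → gross-section yield.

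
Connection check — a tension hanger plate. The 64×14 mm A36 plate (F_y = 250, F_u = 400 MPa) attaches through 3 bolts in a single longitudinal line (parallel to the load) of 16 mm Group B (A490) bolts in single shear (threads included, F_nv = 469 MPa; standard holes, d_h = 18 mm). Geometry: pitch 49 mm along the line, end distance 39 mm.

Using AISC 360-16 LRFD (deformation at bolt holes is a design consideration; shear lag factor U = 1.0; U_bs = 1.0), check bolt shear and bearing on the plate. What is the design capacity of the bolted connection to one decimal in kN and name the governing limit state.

Bolt shear: A_b = π(16)²/4 = 201.06 mm². φR_n = 0.75 × 469 × 201.06 × 3 × 1 = 212.2 kN.
Bearing (14 mm plate, F_u = 400 MPa): end bolts L_c = 39 − 18/2 = 30, R_n = min(1.2×30×14×400, 2.4×16×14×400) = 201.6 kN/bolt; interior L_c = 49 − 18 = 31, R_n = 208.32 kN/bolt. φR_n = 0.75 × (1×201.6 + 2×208.32) = 463.7 kN.
Governing: min(212.2, 463.7) = 212.2 kN → bolt shear.

212.2 kN (bolt shear governs)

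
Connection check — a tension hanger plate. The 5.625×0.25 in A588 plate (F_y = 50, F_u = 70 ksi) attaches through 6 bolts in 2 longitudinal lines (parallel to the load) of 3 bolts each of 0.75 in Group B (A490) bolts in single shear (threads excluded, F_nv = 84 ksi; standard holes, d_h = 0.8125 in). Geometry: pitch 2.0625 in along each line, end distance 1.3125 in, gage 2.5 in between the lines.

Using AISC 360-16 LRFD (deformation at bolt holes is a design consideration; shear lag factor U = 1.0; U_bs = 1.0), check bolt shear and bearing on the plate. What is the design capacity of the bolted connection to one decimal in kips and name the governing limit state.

Bolt shear: A_b = π(0.75)²/4 = 0.44179 in². φR_n = 0.75 × 84 × 0.44179 × 6 × 1 = 167.0 kips.
Bearing (0.25 in plate, F_u = 70 ksi): end bolts L_c = 1.3125 − 0.8125/2 = 0.90625, R_n = min(1.2×0.90625×0.25×70, 2.4×0.75×0.25×70) = 19.031 kips/bolt; interior L_c = 2.0625 − 0.8125 = 1.25, R_n = 26.25 kips/bolt. φR_n = 0.75 × (2×19.031 + 4×26.25) = 107.3 kips.
Governing: min(167.0, 107.3) = 107.3 kips → bearing.

107.3 kips (bearing governs)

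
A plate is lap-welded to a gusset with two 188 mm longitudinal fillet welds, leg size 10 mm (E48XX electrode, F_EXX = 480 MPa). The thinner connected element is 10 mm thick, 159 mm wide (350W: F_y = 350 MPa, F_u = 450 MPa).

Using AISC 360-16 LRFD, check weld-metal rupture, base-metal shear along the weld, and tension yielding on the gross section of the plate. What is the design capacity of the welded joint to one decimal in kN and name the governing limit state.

500.9 kN (gross-section yield governs)

Weld metal: throat = 0.707×10 = 7.07 mm, L = 2×188 = 376 mm. φR_n = 0.75 × 0.6 × 480 × 7.07 × 376 = 574.2 kN.
Base metal shear (10 mm plate): yield φR_n = 1.0×0.6×350×10×376 = 789.6 kN; rupture φR_n = 0.75×0.6×450×10×376 = 761.4 kN; take 761.4 kN (rupture).
Tension yield (gross): A_g = 159×10 = 1590 mm². φR_n = 0.90 × 350 × 1590 = 500.9 kN.
Governing: min(574.2, 761.4, 500.9) = 500.9 kN → gross-section yield.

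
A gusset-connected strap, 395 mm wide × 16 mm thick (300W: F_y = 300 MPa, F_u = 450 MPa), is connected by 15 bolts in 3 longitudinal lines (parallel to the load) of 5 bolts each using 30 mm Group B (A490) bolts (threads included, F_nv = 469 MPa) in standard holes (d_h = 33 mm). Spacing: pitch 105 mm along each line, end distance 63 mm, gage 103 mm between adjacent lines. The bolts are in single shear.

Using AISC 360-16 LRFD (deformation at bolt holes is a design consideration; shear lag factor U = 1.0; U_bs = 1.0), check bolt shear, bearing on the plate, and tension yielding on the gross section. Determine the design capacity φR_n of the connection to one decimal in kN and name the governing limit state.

1706.4 kN (gross-section yield governs)

Bolt shear: A_b = π(30)²/4 = 706.86 mm². φR_n = 0.75 × 469 × 706.86 × 15 × 1 = 3729.6 kN.
Bearing (16 mm plate, F_u = 450 MPa): end bolts L_c = 63 − 33/2 = 46.5, R_n = min(1.2×46.5×16×450, 2.4×30×16×450) = 401.76 kN/bolt; interior L_c = 105 − 33 = 72, R_n = 518.4 kN/bolt. φR_n = 0.75 × (3×401.76 + 12×518.4) = 5569.6 kN.
Tension yield (gross): A_g = 395×16 = 6320 mm². φR_n = 0.90 × 300 × 6320 = 1706.4 kN.
Governing: min(3729.6, 5569.6, 1706.4) = 1706.4 kN → gross-section yield.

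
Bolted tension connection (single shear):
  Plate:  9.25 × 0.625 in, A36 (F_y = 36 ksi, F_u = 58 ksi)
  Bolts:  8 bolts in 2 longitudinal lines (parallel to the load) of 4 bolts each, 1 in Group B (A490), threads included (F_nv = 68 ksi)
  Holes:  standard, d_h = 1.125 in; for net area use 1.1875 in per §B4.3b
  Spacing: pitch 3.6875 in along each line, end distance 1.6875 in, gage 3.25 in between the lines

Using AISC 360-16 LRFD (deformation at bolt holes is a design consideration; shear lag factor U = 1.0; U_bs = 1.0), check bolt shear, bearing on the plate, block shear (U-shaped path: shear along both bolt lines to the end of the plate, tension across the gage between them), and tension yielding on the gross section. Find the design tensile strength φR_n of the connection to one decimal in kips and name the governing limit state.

Bolt shear: A_b = π(1)²/4 = 0.7854 in². φR_n = 0.75 × 68 × 0.7854 × 8 × 1 = 320.4 kips.
Bearing (0.625 in plate, F_u = 58 ksi): end bolts L_c = 1.6875 − 1.125/2 = 1.125, R_n = min(1.2×1.125×0.625×58, 2.4×1×0.625×58) = 48.938 kips/bolt; interior L_c = 3.6875 − 1.125 = 2.5625, R_n = 87 kips/bolt. φR_n = 0.75 × (2×48.938 + 6×87) = 464.9 kips.
Block shear: shear path 2×[1.6875+3×3.6875] = 2×12.75 in, A_gv = 15.938, A_nv = 2×(12.75 − 3.5×1.1875)×0.625 = 10.742 in²; tension across gage: (3.25 − 1×1.1875)×0.625 = 1.2891 in². R_n = min(0.6×58×10.742, 0.6×36×15.938) + 1.0×58×1.2891 = min(373.82, 344.26) + 74.768 = 419.03 kips. φR_n = 0.75 × 419.03 = 314.3 kips.
Tension yield (gross): A_g = 9.25×0.625 = 5.7813 in². φR_n = 0.90 × 36 × 5.7813 = 187.3 kips.
Governing: min(320.4, 464.9, 314.3, 187.3) = 187.3 kips → gross-section yield.

187.3 kips (gross-section yield governs)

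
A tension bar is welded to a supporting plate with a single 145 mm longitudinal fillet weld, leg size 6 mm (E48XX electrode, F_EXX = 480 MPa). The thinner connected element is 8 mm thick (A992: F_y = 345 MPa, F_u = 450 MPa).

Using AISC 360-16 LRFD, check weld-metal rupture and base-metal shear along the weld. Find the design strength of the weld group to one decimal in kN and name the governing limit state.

Weld metal: throat = 0.707×6 = 4.242 mm, L = 145 mm. φR_n = 0.75 × 0.6 × 480 × 4.242 × 145 = 132.9 kN.
Base metal shear (8 mm plate): yield φR_n = 1.0×0.6×345×8×145 = 240.1 kN; rupture φR_n = 0.75×0.6×450×8×145 = 234.9 kN; take 234.9 kN (rupture).
Governing: min(132.9, 234.9) = 132.9 kN → weld metal.

132.9 kN (weld metal governs)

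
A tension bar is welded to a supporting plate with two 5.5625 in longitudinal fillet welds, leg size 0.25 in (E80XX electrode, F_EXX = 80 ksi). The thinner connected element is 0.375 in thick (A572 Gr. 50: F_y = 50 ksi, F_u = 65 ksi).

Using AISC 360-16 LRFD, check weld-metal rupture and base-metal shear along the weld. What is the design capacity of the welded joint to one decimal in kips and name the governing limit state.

Weld metal: throat = 0.707×0.25 = 0.17675 in, L = 2×5.5625 = 11.125 in. φR_n = 0.75 × 0.6 × 80 × 0.17675 × 11.125 = 70.8 kips.
Base metal shear (0.375 in plate): yield φR_n = 1.0×0.6×50×0.375×11.125 = 125.2 kips; rupture φR_n = 0.75×0.6×65×0.375×11.125 = 122.0 kips; take 122.0 kips (rupture).
Governing: min(70.8, 122.0) = 70.8 kips → weld metal.

70.8 kips (weld metal governs)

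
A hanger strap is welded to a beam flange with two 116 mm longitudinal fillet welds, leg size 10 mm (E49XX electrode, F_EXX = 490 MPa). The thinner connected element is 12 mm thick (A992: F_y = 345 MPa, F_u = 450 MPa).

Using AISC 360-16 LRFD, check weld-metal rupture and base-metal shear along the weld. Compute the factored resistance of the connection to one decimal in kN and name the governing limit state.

Weld metal: throat = 0.707×10 = 7.07 mm, L = 2×116 = 232 mm. φR_n = 0.75 × 0.6 × 490 × 7.07 × 232 = 361.7 kN.
Base metal shear (12 mm plate): yield φR_n = 1.0×0.6×345×12×232 = 576.3 kN; rupture φR_n = 0.75×0.6×450×12×232 = 563.8 kN; take 563.8 kN (rupture).
Governing: min(361.7, 563.8) = 361.7 kN → weld metal.

361.7 kN (weld metal governs)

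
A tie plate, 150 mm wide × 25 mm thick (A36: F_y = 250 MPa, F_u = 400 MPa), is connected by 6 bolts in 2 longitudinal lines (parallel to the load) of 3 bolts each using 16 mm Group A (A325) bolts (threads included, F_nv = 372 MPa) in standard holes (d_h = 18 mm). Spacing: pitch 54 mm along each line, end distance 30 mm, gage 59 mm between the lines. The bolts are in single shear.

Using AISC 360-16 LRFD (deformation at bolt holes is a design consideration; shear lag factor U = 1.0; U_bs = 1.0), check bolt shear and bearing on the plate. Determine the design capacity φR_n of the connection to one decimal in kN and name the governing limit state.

Bolt shear: A_b = π(16)²/4 = 201.06 mm². φR_n = 0.75 × 372 × 201.06 × 6 × 1 = 336.6 kN.
Bearing (25 mm plate, F_u = 400 MPa): end bolts L_c = 30 − 18/2 = 21, R_n = min(1.2×21×25×400, 2.4×16×25×400) = 252 kN/bolt; interior L_c = 54 − 18 = 36, R_n = 384 kN/bolt. φR_n = 0.75 × (2×252 + 4×384) = 1530.0 kN.
Governing: min(336.6, 1530.0) = 336.6 kN → bolt shear.

336.6 kN (bolt shear governs)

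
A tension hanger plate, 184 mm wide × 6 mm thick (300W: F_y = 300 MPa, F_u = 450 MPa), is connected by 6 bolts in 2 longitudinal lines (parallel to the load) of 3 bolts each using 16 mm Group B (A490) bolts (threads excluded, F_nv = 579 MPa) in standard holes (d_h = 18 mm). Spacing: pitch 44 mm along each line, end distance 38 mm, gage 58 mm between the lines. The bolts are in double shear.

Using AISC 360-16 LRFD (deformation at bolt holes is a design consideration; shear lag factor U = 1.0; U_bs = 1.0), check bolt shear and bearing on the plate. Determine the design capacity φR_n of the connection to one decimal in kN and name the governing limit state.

393.7 kN (bearing governs)

Bolt shear: A_b = π(16)²/4 = 201.06 mm². φR_n = 0.75 × 579 × 201.06 × 6 × 2 = 1047.7 kN.
Bearing (6 mm plate, F_u = 450 MPa): end bolts L_c = 38 − 18/2 = 29, R_n = min(1.2×29×6×450, 2.4×16×6×450) = 93.96 kN/bolt; interior L_c = 44 − 18 = 26, R_n = 84.24 kN/bolt. φR_n = 0.75 × (2×93.96 + 4×84.24) = 393.7 kN.
Governing: min(1047.7, 393.7) = 393.7 kN → bearing.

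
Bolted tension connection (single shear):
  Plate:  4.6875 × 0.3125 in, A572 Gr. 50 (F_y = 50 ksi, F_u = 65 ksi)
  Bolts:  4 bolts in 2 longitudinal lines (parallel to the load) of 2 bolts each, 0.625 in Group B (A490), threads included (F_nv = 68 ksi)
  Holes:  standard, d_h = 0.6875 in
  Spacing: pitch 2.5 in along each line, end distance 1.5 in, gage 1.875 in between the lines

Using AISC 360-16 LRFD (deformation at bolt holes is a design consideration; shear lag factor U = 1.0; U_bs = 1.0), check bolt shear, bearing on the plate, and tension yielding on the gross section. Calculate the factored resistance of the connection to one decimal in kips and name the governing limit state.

62.6 kips (bolt shear governs)

Bolt shear: A_b = π(0.625)²/4 = 0.3068 in². φR_n = 0.75 × 68 × 0.3068 × 4 × 1 = 62.6 kips.
Bearing (0.3125 in plate, F_u = 65 ksi): end bolts L_c = 1.5 − 0.6875/2 = 1.15625, R_n = min(1.2×1.15625×0.3125×65, 2.4×0.625×0.3125×65) = 28.184 kips/bolt; interior L_c = 2.5 − 0.6875 = 1.8125, R_n = 30.469 kips/bolt. φR_n = 0.75 × (2×28.184 + 2×30.469) = 88.0 kips.
Tension yield (gross): A_g = 4.6875×0.3125 = 1.4648 in². φR_n = 0.90 × 50 × 1.4648 = 65.9 kips.
Governing: min(62.6, 88.0, 65.9) = 62.6 kips → bolt shear.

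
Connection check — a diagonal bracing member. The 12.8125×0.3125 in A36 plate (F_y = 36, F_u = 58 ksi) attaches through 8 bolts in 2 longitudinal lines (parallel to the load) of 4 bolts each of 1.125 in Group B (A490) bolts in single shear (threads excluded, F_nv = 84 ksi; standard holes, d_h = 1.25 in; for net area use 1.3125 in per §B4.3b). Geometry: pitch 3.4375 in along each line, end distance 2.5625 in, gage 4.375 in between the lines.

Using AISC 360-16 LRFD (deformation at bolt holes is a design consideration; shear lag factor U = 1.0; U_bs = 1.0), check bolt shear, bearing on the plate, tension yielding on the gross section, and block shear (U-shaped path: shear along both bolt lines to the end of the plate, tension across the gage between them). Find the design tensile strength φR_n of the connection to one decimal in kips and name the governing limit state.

Bolt shear: A_b = π(1.125)²/4 = 0.99402 in². φR_n = 0.75 × 84 × 0.99402 × 8 × 1 = 501.0 kips.
Bearing (0.3125 in plate, F_u = 58 ksi): end bolts L_c = 2.5625 − 1.25/2 = 1.9375, R_n = min(1.2×1.9375×0.3125×58, 2.4×1.125×0.3125×58) = 42.141 kips/bolt; interior L_c = 3.4375 − 1.25 = 2.1875, R_n = 47.578 kips/bolt. φR_n = 0.75 × (2×42.141 + 6×47.578) = 277.3 kips.
Tension yield (gross): A_g = 12.8125×0.3125 = 4.0039 in². φR_n = 0.90 × 36 × 4.0039 = 129.7 kips.
Block shear: shear path 2×[2.5625+3×3.4375] = 2×12.875 in, A_gv = 8.0469, A_nv = 2×(12.875 − 3.5×1.3125)×0.3125 = 5.1758 in²; tension across gage: (4.375 − 1×1.3125)×0.3125 = 0.95703 in². R_n = min(0.6×58×5.1758, 0.6×36×8.0469) + 1.0×58×0.95703 = min(180.12, 173.81) + 55.508 = 229.32 kips. φR_n = 0.75 × 229.32 = 172.0 kips.
Governing: min(501.0, 277.3, 129.7, 172.0) = 129.7 kips → gross-section yield.

129.7 kips (gross-section yield governs)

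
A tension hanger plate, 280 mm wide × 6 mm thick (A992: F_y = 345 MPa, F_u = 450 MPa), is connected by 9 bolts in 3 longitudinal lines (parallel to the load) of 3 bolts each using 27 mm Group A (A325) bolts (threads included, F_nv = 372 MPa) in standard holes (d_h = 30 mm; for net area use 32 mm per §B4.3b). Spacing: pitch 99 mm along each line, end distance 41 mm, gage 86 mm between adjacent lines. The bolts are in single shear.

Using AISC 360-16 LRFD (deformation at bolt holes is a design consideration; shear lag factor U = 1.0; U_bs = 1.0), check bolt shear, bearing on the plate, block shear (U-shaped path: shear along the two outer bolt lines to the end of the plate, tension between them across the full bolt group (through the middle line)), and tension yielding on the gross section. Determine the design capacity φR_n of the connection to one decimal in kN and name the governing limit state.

521.6 kN (gross-section yield governs)

Bolt shear: A_b = π(27)²/4 = 572.56 mm². φR_n = 0.75 × 372 × 572.56 × 9 × 1 = 1437.7 kN.
Bearing (6 mm plate, F_u = 450 MPa): end bolts L_c = 41 − 30/2 = 26, R_n = min(1.2×26×6×450, 2.4×27×6×450) = 84.24 kN/bolt; interior L_c = 99 − 30 = 69, R_n = 174.96 kN/bolt. φR_n = 0.75 × (3×84.24 + 6×174.96) = 976.9 kN.
Block shear: shear path 2×[41+2×99] = 2×239 mm, A_gv = 2868, A_nv = 2×(239 − 2.5×32)×6 = 1908 mm²; tension across gage: (172 − 2×32)×6 = 648 mm². R_n = min(0.6×450×1908, 0.6×345×2868) + 1.0×450×648 = min(515.16, 593.68) + 291.6 = 806.76 kN. φR_n = 0.75 × 806.76 = 605.1 kN.
Tension yield (gross): A_g = 280×6 = 1680 mm². φR_n = 0.90 × 345 × 1680 = 521.6 kN.
Governing: min(1437.7, 976.9, 605.1, 521.6) = 521.6 kN → gross-section yield.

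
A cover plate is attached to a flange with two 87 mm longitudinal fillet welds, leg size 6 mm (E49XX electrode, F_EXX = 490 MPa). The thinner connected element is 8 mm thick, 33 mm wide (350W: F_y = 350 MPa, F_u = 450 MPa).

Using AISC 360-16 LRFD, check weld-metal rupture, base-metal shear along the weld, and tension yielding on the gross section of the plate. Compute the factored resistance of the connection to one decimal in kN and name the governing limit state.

83.2 kN (gross-section yield governs)

Weld metal: throat = 0.707×6 = 4.242 mm, L = 2×87 = 174 mm. φR_n = 0.75 × 0.6 × 490 × 4.242 × 174 = 162.8 kN.
Base metal shear (8 mm plate): yield φR_n = 1.0×0.6×350×8×174 = 292.3 kN; rupture φR_n = 0.75×0.6×450×8×174 = 281.9 kN; take 281.9 kN (rupture).
Tension yield (gross): A_g = 33×8 = 264 mm². φR_n = 0.90 × 350 × 264 = 83.2 kN.
Governing: min(162.8, 281.9, 83.2) = 83.2 kN → gross-section yield.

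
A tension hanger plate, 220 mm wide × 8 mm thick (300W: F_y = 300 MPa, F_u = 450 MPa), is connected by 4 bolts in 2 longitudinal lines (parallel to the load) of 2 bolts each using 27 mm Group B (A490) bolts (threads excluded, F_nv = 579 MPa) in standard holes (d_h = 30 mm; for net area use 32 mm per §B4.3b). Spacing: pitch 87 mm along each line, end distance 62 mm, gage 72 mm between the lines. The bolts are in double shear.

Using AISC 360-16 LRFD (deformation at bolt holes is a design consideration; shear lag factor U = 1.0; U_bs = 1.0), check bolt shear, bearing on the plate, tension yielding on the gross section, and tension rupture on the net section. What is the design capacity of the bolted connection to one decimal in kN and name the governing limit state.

Bolt shear: A_b = π(27)²/4 = 572.56 mm². φR_n = 0.75 × 579 × 572.56 × 4 × 2 = 1989.1 kN.
Bearing (8 mm plate, F_u = 450 MPa): end bolts L_c = 62 − 30/2 = 47, R_n = min(1.2×47×8×450, 2.4×27×8×450) = 203.04 kN/bolt; interior L_c = 87 − 30 = 57, R_n = 233.28 kN/bolt. φR_n = 0.75 × (2×203.04 + 2×233.28) = 654.5 kN.
Tension yield (gross): A_g = 220×8 = 1760 mm². φR_n = 0.90 × 300 × 1760 = 475.2 kN.
Tension rupture (net): A_n = (220 − 2×32)×8 = 1248 mm² (U = 1.0, A_e = A_n). φR_n = 0.75 × 450 × 1248 = 421.2 kN.
Governing: min(1989.1, 654.5, 475.2, 421.2) = 421.2 kN → net-section rupture.

421.2 kN (net-section rupture governs)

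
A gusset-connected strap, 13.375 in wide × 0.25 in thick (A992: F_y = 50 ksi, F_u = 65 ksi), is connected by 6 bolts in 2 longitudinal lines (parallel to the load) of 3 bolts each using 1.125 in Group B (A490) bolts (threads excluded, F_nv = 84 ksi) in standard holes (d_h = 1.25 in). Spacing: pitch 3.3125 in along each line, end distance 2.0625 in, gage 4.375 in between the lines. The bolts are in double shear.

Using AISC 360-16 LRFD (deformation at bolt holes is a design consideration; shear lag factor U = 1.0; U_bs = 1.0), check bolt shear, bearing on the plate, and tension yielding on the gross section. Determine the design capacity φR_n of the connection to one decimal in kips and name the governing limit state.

Bolt shear: A_b = π(1.125)²/4 = 0.99402 in². φR_n = 0.75 × 84 × 0.99402 × 6 × 2 = 751.5 kips.
Bearing (0.25 in plate, F_u = 65 ksi): end bolts L_c = 2.0625 − 1.25/2 = 1.4375, R_n = min(1.2×1.4375×0.25×65, 2.4×1.125×0.25×65) = 28.031 kips/bolt; interior L_c = 3.3125 − 1.25 = 2.0625, R_n = 40.219 kips/bolt. φR_n = 0.75 × (2×28.031 + 4×40.219) = 162.7 kips.
Tension yield (gross): A_g = 13.375×0.25 = 3.3438 in². φR_n = 0.90 × 50 × 3.3438 = 150.5 kips.
Governing: min(751.5, 162.7, 150.5) = 150.5 kips → gross-section yield.

150.5 kips (gross-section yield governs)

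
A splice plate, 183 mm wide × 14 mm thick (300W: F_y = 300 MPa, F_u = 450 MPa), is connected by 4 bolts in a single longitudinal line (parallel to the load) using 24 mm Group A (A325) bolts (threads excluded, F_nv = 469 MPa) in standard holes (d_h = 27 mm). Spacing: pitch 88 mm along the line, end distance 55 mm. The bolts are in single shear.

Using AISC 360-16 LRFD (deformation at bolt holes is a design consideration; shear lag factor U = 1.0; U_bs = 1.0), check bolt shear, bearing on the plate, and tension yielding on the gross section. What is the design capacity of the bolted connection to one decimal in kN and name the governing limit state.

636.5 kN (bolt shear governs)

Bolt shear: A_b = π(24)²/4 = 452.39 mm². φR_n = 0.75 × 469 × 452.39 × 4 × 1 = 636.5 kN.
Bearing (14 mm plate, F_u = 450 MPa): end bolts L_c = 55 − 27/2 = 41.5, R_n = min(1.2×41.5×14×450, 2.4×24×14×450) = 313.74 kN/bolt; interior L_c = 88 − 27 = 61, R_n = 362.88 kN/bolt. φR_n = 0.75 × (1×313.74 + 3×362.88) = 1051.8 kN.
Tension yield (gross): A_g = 183×14 = 2562 mm². φR_n = 0.90 × 300 × 2562 = 691.7 kN.
Governing: min(636.5, 1051.8, 691.7) = 636.5 kN → bolt shear.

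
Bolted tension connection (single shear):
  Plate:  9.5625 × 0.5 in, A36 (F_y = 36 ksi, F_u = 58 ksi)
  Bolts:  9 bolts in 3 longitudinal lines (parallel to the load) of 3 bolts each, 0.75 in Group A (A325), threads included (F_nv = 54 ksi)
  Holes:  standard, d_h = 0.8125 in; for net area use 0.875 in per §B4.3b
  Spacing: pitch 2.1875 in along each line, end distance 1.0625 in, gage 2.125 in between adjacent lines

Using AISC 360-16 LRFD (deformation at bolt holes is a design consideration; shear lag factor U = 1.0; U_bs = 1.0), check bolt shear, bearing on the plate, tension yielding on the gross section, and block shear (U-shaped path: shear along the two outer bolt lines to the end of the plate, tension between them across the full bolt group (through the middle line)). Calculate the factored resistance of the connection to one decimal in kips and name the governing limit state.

Bolt shear: A_b = π(0.75)²/4 = 0.44179 in². φR_n = 0.75 × 54 × 0.44179 × 9 × 1 = 161.0 kips.
Bearing (0.5 in plate, F_u = 58 ksi): end bolts L_c = 1.0625 − 0.8125/2 = 0.65625, R_n = min(1.2×0.65625×0.5×58, 2.4×0.75×0.5×58) = 22.838 kips/bolt; interior L_c = 2.1875 − 0.8125 = 1.375, R_n = 47.85 kips/bolt. φR_n = 0.75 × (3×22.838 + 6×47.85) = 266.7 kips.
Tension yield (gross): A_g = 9.5625×0.5 = 4.7813 in². φR_n = 0.90 × 36 × 4.7813 = 154.9 kips.
Block shear: shear path 2×[1.0625+2×2.1875] = 2×5.4375 in, A_gv = 5.4375, A_nv = 2×(5.4375 − 2.5×0.875)×0.5 = 3.25 in²; tension across gage: (4.25 − 2×0.875)×0.5 = 1.25 in². R_n = min(0.6×58×3.25, 0.6×36×5.4375) + 1.0×58×1.25 = min(113.1, 117.45) + 72.5 = 185.6 kips. φR_n = 0.75 × 185.6 = 139.2 kips.
Governing: min(161.0, 266.7, 154.9, 139.2) = 139.2 kips → block shear.

139.2 kips (block shear governs)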